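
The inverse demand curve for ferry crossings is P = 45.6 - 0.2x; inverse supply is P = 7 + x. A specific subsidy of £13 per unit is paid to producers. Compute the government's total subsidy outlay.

Government cost = £559

Pre-subsidy: 45.6 - 0.2x = 7 + x gives x* = 193/6 and P* = 235/6.
With the subsidy, sellers receive Ps = Pb + 13 for each unit, where Pb is the price buyers pay.
On the curves, Pb = 45.6 - 0.2x and Ps = 7 + x; the wedge Ps − Pb = 13 gives 7 + x − (45.6 - 0.2x) = 13, so x' = 43.
Then Pb = 45.6 − 0.2·43 = 37 and Ps = 7 + 1·43 = 50.
Government outlay = subsidy × quantity = 13 × 43 = 559.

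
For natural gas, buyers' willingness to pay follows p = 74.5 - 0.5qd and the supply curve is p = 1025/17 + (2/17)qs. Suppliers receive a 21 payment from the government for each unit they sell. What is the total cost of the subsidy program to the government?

Government cost = 1197

Pre-subsidy: 74.5 - 0.5q = 1025/17 + (2/17)q gives q* = 23 and p* = 63.
With the subsidy, sellers receive ps = pb + 21 for each unit, where pb is the price buyers pay.
On the curves, pb = 74.5 - 0.5q and ps = 1025/17 + (2/17)q; the wedge ps − pb = 21 gives 1025/17 + (2/17)q − (74.5 - 0.5q) = 21, so q' = 57.
Then pb = 74.5 − 0.5·57 = 46 and ps = 1025/17 + (2/17)·57 = 67.
Government outlay = subsidy × quantity = 21 × 57 = 1197.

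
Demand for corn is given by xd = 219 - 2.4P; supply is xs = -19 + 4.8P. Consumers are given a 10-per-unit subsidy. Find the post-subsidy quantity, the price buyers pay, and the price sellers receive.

Pre-subsidy: 219 - 2.4P = -19 + 4.8P gives P* = 595/18, x* = 419/3.
With the rebate, buyers effectively pay Pb = Ps − 10, where Ps is the price sellers receive.
Demand in terms of Ps becomes xd = 219 − 2.4(Ps − 10) = 243 - 2.4Ps. Setting this equal to supply: 243 - 2.4Ps = -19 + 4.8Ps, so Ps = 655/18.
Buyers pay Pb = 655/18 − 10 = 475/18; x' = -19 + 4.8·(655/18) = 467/3.

x' = 467/3; buyers pay 475/18; sellers receive 655/18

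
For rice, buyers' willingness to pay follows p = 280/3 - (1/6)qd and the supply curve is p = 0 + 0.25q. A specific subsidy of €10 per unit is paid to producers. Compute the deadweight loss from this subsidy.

Deadweight loss = €120

Pre-subsidy: 280/3 - (1/6)q = 0 + 0.25q gives q* = 224 and p* = 56.
With the subsidy, sellers receive ps = pb + 10 for each unit, where pb is the price buyers pay.
On the curves, pb = 280/3 - (1/6)q and ps = 0 + 0.25q; the wedge ps − pb = 10 gives 0 + 0.25q − (280/3 - (1/6)q) = 10, so q' = 248.
Then pb = 280/3 − (1/6)·248 = 52 and ps = 0 + 0.25·248 = 62.
The subsidy expands output by 248 − 224 = 24 past the efficient level; on those units the gap between marginal cost and willingness to pay runs from 0 up to 10.
DWL = ½ × 10 × 24 = 120.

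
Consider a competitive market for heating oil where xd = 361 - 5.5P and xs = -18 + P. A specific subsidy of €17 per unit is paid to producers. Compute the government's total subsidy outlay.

Pre-subsidy: 361 - 5.5P = -18 + P gives P* = 758/13, x* = 524/13.
With the subsidy, sellers receive Ps = Pb + 17 for each unit, where Pb is the price buyers pay.
Supply in terms of Pb becomes xs = -18 + 1(Pb + 17) = -1 + Pb. Setting this equal to demand: 361 - 5.5Pb = -1 + Pb, so Pb = 724/13.
Sellers receive Ps = 724/13 + 17 = 945/13; x' = 361 − 5.5·(724/13) = 711/13.
Government outlay = subsidy × quantity = 17 × 711/13 = 12087/13.

Government cost = 12087/13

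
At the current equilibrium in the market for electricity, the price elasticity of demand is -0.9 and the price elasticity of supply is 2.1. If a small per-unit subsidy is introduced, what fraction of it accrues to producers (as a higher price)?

Producer share = 0.3

For a small subsidy around the equilibrium, the benefit split depends on the relative slopes, which at a point are proportional to the elasticities.
Buyer share = εs/(εs + |εd|) = 2.1/(2.1 + 0.9) = 0.7; seller share = |εd|/(εs + |εd|) = 0.3.
So producers capture 0.3 of the subsidy.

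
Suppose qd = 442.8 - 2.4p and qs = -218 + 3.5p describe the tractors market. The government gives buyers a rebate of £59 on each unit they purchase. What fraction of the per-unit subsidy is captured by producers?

Producer share = 24/59

Pre-subsidy: 442.8 - 2.4p = -218 + 3.5p gives p* = 112, q* = 174.
With the rebate, buyers effectively pay pb = ps − 59, where ps is the price sellers receive.
Demand in terms of ps becomes qd = 442.8 − 2.4(ps − 59) = 584.4 - 2.4ps. Setting this equal to supply: 584.4 - 2.4ps = -218 + 3.5ps, so ps = 136.
Buyers pay pb = 136 − 59 = 77; q' = -218 + 3.5·136 = 258.
Buyers' price falls by p* − pb = 112 − 77 = 35; sellers' price rises by ps − p* = 136 − 112 = 24.
So producers capture 24/59 = 24/59 of each unit of subsidy.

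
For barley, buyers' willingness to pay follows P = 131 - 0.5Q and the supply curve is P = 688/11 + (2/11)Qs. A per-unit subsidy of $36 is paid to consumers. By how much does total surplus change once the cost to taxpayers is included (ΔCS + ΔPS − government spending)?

Pre-subsidy: 131 - 0.5Q = 688/11 + (2/11)Q gives Q* = 100.4 and P* = 80.8.
With the rebate, buyers effectively pay Pb = Ps − 36, where Ps is the price sellers receive.
On the curves, Pb = 131 - 0.5Q and Ps = 688/11 + (2/11)Q; the wedge Ps − Pb = 36 gives 688/11 + (2/11)Q − (131 - 0.5Q) = 36, so Q' = 153.2.
Then Pb = 131 − 0.5·153.2 = 54.4 and Ps = 688/11 + (2/11)·153.2 = 90.4.
ΔCS = ½(100.4 + 153.2)(80.8 − 54.4) = 3347.52; ΔPS = ½(100.4 + 153.2)(90.4 − 80.8) = 1217.28.
Government spending = 36 × 153.2 = 5515.2.
Net change = 3347.52 + 1217.28 − 5515.2 = -950.4. The loss equals the DWL triangle ½·36·52.8.

Net change in total surplus = -$950.4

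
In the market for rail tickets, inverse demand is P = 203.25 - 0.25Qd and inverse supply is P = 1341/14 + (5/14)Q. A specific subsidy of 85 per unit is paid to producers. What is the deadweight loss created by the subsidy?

Pre-subsidy: 203.25 - 0.25Q = 1341/14 + (5/14)Q gives Q* = 177 and P* = 159.
With the subsidy, sellers receive Ps = Pb + 85 for each unit, where Pb is the price buyers pay.
On the curves, Pb = 203.25 - 0.25Q and Ps = 1341/14 + (5/14)Q; the wedge Ps − Pb = 85 gives 1341/14 + (5/14)Q − (203.25 - 0.25Q) = 85, so Q' = 317.
Then Pb = 203.25 − 0.25·317 = 124 and Ps = 1341/14 + (5/14)·317 = 209.
The subsidy expands output by 317 − 177 = 140 past the efficient level; on those units the gap between marginal cost and willingness to pay runs from 0 up to 85.
DWL = ½ × 85 × 140 = 5950.

Deadweight loss = 5950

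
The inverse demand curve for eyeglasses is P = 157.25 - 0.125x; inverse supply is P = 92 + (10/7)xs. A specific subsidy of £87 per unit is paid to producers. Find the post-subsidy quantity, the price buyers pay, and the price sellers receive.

x' = 98; buyers pay £145; sellers receive £232

Pre-subsidy: 157.25 - 0.125x = 92 + (10/7)x gives x* = 42 and P* = 152.
With the subsidy, sellers receive Ps = Pb + 87 for each unit, where Pb is the price buyers pay.
On the curves, Pb = 157.25 - 0.125x and Ps = 92 + (10/7)x; the wedge Ps − Pb = 87 gives 92 + (10/7)x − (157.25 - 0.125x) = 87, so x' = 98.
Then Pb = 157.25 − 0.125·98 = 145 and Ps = 92 + (10/7)·98 = 232.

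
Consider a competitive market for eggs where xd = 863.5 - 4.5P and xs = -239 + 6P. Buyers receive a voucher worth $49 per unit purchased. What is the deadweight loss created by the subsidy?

Pre-subsidy: 863.5 - 4.5P = -239 + 6P gives P* = 105, x* = 391.
With the rebate, buyers effectively pay Pb = Ps − 49, where Ps is the price sellers receive.
Demand in terms of Ps becomes xd = 863.5 − 4.5(Ps − 49) = 1084 - 4.5Ps. Setting this equal to supply: 1084 - 4.5Ps = -239 + 6Ps, so Ps = 126.
Buyers pay Pb = 126 − 49 = 77; x' = -239 + 6·126 = 517.
The subsidy expands output by 517 − 391 = 126 past the efficient level; on those units the gap between marginal cost and willingness to pay runs from 0 up to 49.
DWL = ½ × 49 × 126 = 3087.

Deadweight loss = $3087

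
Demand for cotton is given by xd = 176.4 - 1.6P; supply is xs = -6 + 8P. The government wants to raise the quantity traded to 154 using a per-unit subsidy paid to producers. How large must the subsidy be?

Required subsidy s = 6 per unit

At x = 154, invert demand for the buyer price: Pb = (176.4 − 154)/1.6 = 14; invert supply for the seller price: Ps = (154 − (-6))/8 = 20.
The subsidy must fill the gap: s = Ps − Pb = 20 − 14 = 6.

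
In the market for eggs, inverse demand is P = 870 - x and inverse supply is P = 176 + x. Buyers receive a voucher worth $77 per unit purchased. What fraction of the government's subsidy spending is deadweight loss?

Pre-subsidy: 870 - x = 176 + x gives x* = 347 and P* = 523.
With the rebate, buyers effectively pay Pb = Ps − 77, where Ps is the price sellers receive.
On the curves, Pb = 870 - x and Ps = 176 + x; the wedge Ps − Pb = 77 gives 176 + x − (870 - x) = 77, so x' = 385.5.
Then Pb = 870 − 1·385.5 = 484.5 and Ps = 176 + 1·385.5 = 561.5.
ΔCS = ½(347 + 385.5)(523 − 484.5) = 14100.625; ΔPS = ½(347 + 385.5)(561.5 − 523) = 14100.625.
Government spending = 77 × 385.5 = 29683.5.
DWL = ½ × 77 × (385.5 − 347) = 1482.25; fraction = 1482.25 / 29683.5 = 77/1542.

DWL / government spending = 77/1542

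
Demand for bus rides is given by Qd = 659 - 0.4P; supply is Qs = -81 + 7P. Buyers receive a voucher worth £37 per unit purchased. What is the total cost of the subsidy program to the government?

Government cost = £23421

Pre-subsidy: 659 - 0.4P = -81 + 7P gives P* = 100, Q* = 619.
With the rebate, buyers effectively pay Pb = Ps − 37, where Ps is the price sellers receive.
Demand in terms of Ps becomes Qd = 659 − 0.4(Ps − 37) = 673.8 - 0.4Ps. Setting this equal to supply: 673.8 - 0.4Ps = -81 + 7Ps, so Ps = 102.
Buyers pay Pb = 102 − 37 = 65; Q' = -81 + 7·102 = 633.
Government outlay = subsidy × quantity = 37 × 633 = 23421.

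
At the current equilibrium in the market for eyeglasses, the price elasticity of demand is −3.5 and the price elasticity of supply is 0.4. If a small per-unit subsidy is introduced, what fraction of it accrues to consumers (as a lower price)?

For a small subsidy around the equilibrium, the benefit split depends on the relative slopes, which at a point are proportional to the elasticities.
Buyer share = εs/(εs + |εd|) = 0.4/(0.4 + 3.5) = 4/39; seller share = |εd|/(εs + |εd|) = 35/39.

Consumer share = 4/39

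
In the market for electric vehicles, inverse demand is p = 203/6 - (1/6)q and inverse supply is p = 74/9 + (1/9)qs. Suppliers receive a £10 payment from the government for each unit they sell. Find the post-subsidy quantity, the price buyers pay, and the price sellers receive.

Pre-subsidy: 203/6 - (1/6)q = 74/9 + (1/9)q gives q* = 92.2 and p* = 277/15.
With the subsidy, sellers receive ps = pb + 10 for each unit, where pb is the price buyers pay.
On the curves, pb = 203/6 - (1/6)q and ps = 74/9 + (1/9)q; the wedge ps − pb = 10 gives 74/9 + (1/9)q − (203/6 - (1/6)q) = 10, so q' = 128.2.
Then pb = 203/6 − (1/6)·128.2 = 187/15 and ps = 74/9 + (1/9)·128.2 = 337/15.

q' = 128.2; buyers pay 187/15; sellers receive 337/15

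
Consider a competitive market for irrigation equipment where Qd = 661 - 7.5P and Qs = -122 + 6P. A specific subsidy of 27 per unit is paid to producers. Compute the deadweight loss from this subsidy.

Pre-subsidy: 661 - 7.5P = -122 + 6P gives P* = 58, Q* = 226.
With the subsidy, sellers receive Ps = Pb + 27 for each unit, where Pb is the price buyers pay.
Supply in terms of Pb becomes Qs = -122 + 6(Pb + 27) = 40 + 6Pb. Setting this equal to demand: 661 - 7.5Pb = 40 + 6Pb, so Pb = 46.
Sellers receive Ps = 46 + 27 = 73; Q' = 661 − 7.5·46 = 316.
The subsidy expands output by 316 − 226 = 90 past the efficient level; on those units the gap between marginal cost and willingness to pay runs from 0 up to 27.
DWL = ½ × 27 × 90 = 1215.

Deadweight loss = 1215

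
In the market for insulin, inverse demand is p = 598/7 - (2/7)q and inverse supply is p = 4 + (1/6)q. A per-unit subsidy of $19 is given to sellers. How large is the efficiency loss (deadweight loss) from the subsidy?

Deadweight loss = $399

Pre-subsidy: 598/7 - (2/7)q = 4 + (1/6)q gives q* = 180 and p* = 34.
With the subsidy, sellers receive ps = pb + 19 for each unit, where pb is the price buyers pay.
On the curves, pb = 598/7 - (2/7)q and ps = 4 + (1/6)q; the wedge ps − pb = 19 gives 4 + (1/6)q − (598/7 - (2/7)q) = 19, so q' = 222.
Then pb = 598/7 − (2/7)·222 = 22 and ps = 4 + (1/6)·222 = 41.
The subsidy expands output by 222 − 180 = 42 past the efficient level; on those units the gap between marginal cost and willingness to pay runs from 0 up to 19.
DWL = ½ × 19 × 42 = 399.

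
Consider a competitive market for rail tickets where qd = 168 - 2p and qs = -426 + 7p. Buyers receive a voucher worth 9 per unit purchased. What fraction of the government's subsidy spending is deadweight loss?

DWL / government spending = 0.14

Pre-subsidy: 168 - 2p = -426 + 7p gives p* = 66, q* = 36.
With the rebate, buyers effectively pay pb = ps − 9, where ps is the price sellers receive.
Demand in terms of ps becomes qd = 168 − 2(ps − 9) = 186 - 2ps. Setting this equal to supply: 186 - 2ps = -426 + 7ps, so ps = 68.
Buyers pay pb = 68 − 9 = 59; q' = -426 + 7·68 = 50.
ΔCS = ½(36 + 50)(66 − 59) = 301; ΔPS = ½(36 + 50)(68 − 66) = 86.
Government spending = 9 × 50 = 450.
DWL = ½ × 9 × (50 − 36) = 63; fraction = 63 / 450 = 0.14.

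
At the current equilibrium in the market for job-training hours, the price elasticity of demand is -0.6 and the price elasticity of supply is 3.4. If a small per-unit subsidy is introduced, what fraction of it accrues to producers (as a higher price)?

For a small subsidy around the equilibrium, the benefit split depends on the relative slopes, which at a point are proportional to the elasticities.
Buyer share = εs/(εs + |εd|) = 3.4/(3.4 + 0.6) = 0.85; seller share = |εd|/(εs + |εd|) = 0.15.
So producers capture 0.15 of the subsidy.

Producer share = 0.15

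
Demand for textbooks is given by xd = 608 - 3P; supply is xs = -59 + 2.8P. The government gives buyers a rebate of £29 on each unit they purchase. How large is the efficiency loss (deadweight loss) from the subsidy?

Pre-subsidy: 608 - 3P = -59 + 2.8P gives P* = 115, x* = 263.
With the rebate, buyers effectively pay Pb = Ps − 29, where Ps is the price sellers receive.
Demand in terms of Ps becomes xd = 608 − 3(Ps − 29) = 695 - 3Ps. Setting this equal to supply: 695 - 3Ps = -59 + 2.8Ps, so Ps = 130.
Buyers pay Pb = 130 − 29 = 101; x' = -59 + 2.8·130 = 305.
The subsidy expands output by 305 − 263 = 42 past the efficient level; on those units the gap between marginal cost and willingness to pay runs from 0 up to 29.
DWL = ½ × 29 × 42 = 609.

Deadweight loss = £609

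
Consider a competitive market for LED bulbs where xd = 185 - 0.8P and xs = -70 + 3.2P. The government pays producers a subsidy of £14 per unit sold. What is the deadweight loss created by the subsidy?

Pre-subsidy: 185 - 0.8P = -70 + 3.2P gives P* = 63.75, x* = 134.
With the subsidy, sellers receive Ps = Pb + 14 for each unit, where Pb is the price buyers pay.
Supply in terms of Pb becomes xs = -70 + 3.2(Pb + 14) = -25.2 + 3.2Pb. Setting this equal to demand: 185 - 0.8Pb = -25.2 + 3.2Pb, so Pb = 52.55.
Sellers receive Ps = 52.55 + 14 = 66.55; x' = 185 − 0.8·52.55 = 142.96.
The subsidy expands output by 142.96 − 134 = 8.96 past the efficient level; on those units the gap between marginal cost and willingness to pay runs from 0 up to 14.
DWL = ½ × 14 × 8.96 = 62.72.

Deadweight loss = £62.72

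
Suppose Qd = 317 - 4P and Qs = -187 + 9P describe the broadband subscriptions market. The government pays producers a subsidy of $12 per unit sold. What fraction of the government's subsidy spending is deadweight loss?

Pre-subsidy: 317 - 4P = -187 + 9P gives P* = 504/13, Q* = 2105/13.
With the subsidy, sellers receive Ps = Pb + 12 for each unit, where Pb is the price buyers pay.
Supply in terms of Pb becomes Qs = -187 + 9(Pb + 12) = -79 + 9Pb. Setting this equal to demand: 317 - 4Pb = -79 + 9Pb, so Pb = 396/13.
Sellers receive Ps = 396/13 + 12 = 552/13; Q' = 317 − 4·(396/13) = 2537/13.
ΔCS = ½(2105/13 + 2537/13)(504/13 − 396/13) = 250668/169; ΔPS = ½(2105/13 + 2537/13)(552/13 − 504/13) = 111408/169.
Government spending = 12 × 2537/13 = 30444/13.
DWL = ½ × 12 × (2537/13 − 2105/13) = 2592/13; fraction = (2592/13) / (30444/13) = 216/2537.

DWL / government spending = 216/2537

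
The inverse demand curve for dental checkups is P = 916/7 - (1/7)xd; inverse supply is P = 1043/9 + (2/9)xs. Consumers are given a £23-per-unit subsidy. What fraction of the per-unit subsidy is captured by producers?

Pre-subsidy: 916/7 - (1/7)x = 1043/9 + (2/9)x gives x* = 41 and P* = 125.
With the rebate, buyers effectively pay Pb = Ps − 23, where Ps is the price sellers receive.
On the curves, Pb = 916/7 - (1/7)x and Ps = 1043/9 + (2/9)x; the wedge Ps − Pb = 23 gives 1043/9 + (2/9)x − (916/7 - (1/7)x) = 23, so x' = 104.
Then Pb = 916/7 − (1/7)·104 = 116 and Ps = 1043/9 + (2/9)·104 = 139.
Buyers' price falls by P* − Pb = 125 − 116 = 9; sellers' price rises by Ps − P* = 139 − 125 = 14.
So producers capture 14/23 = 14/23 of each unit of subsidy.

Producer share = 14/23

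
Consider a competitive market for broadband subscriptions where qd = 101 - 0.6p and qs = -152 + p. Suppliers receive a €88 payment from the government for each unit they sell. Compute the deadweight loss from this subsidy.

Pre-subsidy: 101 - 0.6p = -152 + p gives p* = 158.125, q* = 6.125.
With the subsidy, sellers receive ps = pb + 88 for each unit, where pb is the price buyers pay.
Supply in terms of pb becomes qs = -152 + 1(pb + 88) = -64 + pb. Setting this equal to demand: 101 - 0.6pb = -64 + pb, so pb = 103.125.
Sellers receive ps = 103.125 + 88 = 191.125; q' = 101 − 0.6·103.125 = 39.125.
The subsidy expands output by 39.125 − 6.125 = 33 past the efficient level; on those units the gap between marginal cost and willingness to pay runs from 0 up to 88.
DWL = ½ × 88 × 33 = 1452.

Deadweight loss = €1452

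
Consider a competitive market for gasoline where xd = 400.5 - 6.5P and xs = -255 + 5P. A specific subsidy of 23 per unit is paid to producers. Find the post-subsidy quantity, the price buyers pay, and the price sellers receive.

Pre-subsidy: 400.5 - 6.5P = -255 + 5P gives P* = 57, x* = 30.
With the subsidy, sellers receive Ps = Pb + 23 for each unit, where Pb is the price buyers pay.
Supply in terms of Pb becomes xs = -255 + 5(Pb + 23) = -140 + 5Pb. Setting this equal to demand: 400.5 - 6.5Pb = -140 + 5Pb, so Pb = 47.
Sellers receive Ps = 47 + 23 = 70; x' = 400.5 − 6.5·47 = 95.

x' = 95; buyers pay 47; sellers receive 70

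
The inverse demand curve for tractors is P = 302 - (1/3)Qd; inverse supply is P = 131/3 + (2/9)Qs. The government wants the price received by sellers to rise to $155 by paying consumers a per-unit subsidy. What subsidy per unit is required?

Required subsidy s = $20 per unit

At a seller price of 155, quantity supplied is -196.5 + 4.5·155 = 501.
Buyers absorb 501 only when they pay Pb = 302 − (1/3)·501 = 135.
s = Ps − Pb = 155 − 135 = 20.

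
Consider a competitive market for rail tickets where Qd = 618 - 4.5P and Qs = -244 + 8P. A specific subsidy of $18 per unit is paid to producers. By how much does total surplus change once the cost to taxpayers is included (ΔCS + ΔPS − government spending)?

Pre-subsidy: 618 - 4.5P = -244 + 8P gives P* = 68.96, Q* = 307.68.
With the subsidy, sellers receive Ps = Pb + 18 for each unit, where Pb is the price buyers pay.
Supply in terms of Pb becomes Qs = -244 + 8(Pb + 18) = -100 + 8Pb. Setting this equal to demand: 618 - 4.5Pb = -100 + 8Pb, so Pb = 57.44.
Sellers receive Ps = 57.44 + 18 = 75.44; Q' = 618 − 4.5·57.44 = 359.52.
ΔCS = ½(307.68 + 359.52)(68.96 − 57.44) = 3843.072; ΔPS = ½(307.68 + 359.52)(75.44 − 68.96) = 2161.728.
Government spending = 18 × 359.52 = 6471.36.
Net change = 3843.072 + 2161.728 − 6471.36 = -466.56. The loss equals the DWL triangle ½·18·51.84.

Net change in total surplus = -$466.56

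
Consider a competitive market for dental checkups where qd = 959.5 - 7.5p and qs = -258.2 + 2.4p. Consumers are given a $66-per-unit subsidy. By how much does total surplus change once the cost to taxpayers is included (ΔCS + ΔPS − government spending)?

Pre-subsidy: 959.5 - 7.5p = -258.2 + 2.4p gives p* = 123, q* = 37.
With the rebate, buyers effectively pay pb = ps − 66, where ps is the price sellers receive.
Demand in terms of ps becomes qd = 959.5 − 7.5(ps − 66) = 1454.5 - 7.5ps. Setting this equal to supply: 1454.5 - 7.5ps = -258.2 + 2.4ps, so ps = 173.
Buyers pay pb = 173 − 66 = 107; q' = -258.2 + 2.4·173 = 157.
ΔCS = ½(37 + 157)(123 − 107) = 1552; ΔPS = ½(37 + 157)(173 − 123) = 4850.
Government spending = 66 × 157 = 10362.
Net change = 1552 + 4850 − 10362 = -3960. The loss equals the DWL triangle ½·66·120.

Net change in total surplus = -$3960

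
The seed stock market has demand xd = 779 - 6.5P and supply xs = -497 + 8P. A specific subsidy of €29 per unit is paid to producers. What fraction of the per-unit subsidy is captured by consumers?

Pre-subsidy: 779 - 6.5P = -497 + 8P gives P* = 88, x* = 207.
With the subsidy, sellers receive Ps = Pb + 29 for each unit, where Pb is the price buyers pay.
Supply in terms of Pb becomes xs = -497 + 8(Pb + 29) = -265 + 8Pb. Setting this equal to demand: 779 - 6.5Pb = -265 + 8Pb, so Pb = 72.
Sellers receive Ps = 72 + 29 = 101; x' = 779 − 6.5·72 = 311.
Buyers' price falls by P* − Pb = 88 − 72 = 16; sellers' price rises by Ps − P* = 101 − 88 = 13.
So consumers capture 16/29 = 16/29 of each unit of subsidy.

Consumer share = 16/29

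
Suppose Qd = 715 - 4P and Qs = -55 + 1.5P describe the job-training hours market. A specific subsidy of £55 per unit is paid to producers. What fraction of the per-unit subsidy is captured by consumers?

Consumer share = 3/11

Pre-subsidy: 715 - 4P = -55 + 1.5P gives P* = 140, Q* = 155.
With the subsidy, sellers receive Ps = Pb + 55 for each unit, where Pb is the price buyers pay.
Supply in terms of Pb becomes Qs = -55 + 1.5(Pb + 55) = 27.5 + 1.5Pb. Setting this equal to demand: 715 - 4Pb = 27.5 + 1.5Pb, so Pb = 125.
Sellers receive Ps = 125 + 55 = 180; Q' = 715 − 4·125 = 215.
Buyers' price falls by P* − Pb = 140 − 125 = 15; sellers' price rises by Ps − P* = 180 − 140 = 40.
So consumers capture 15/55 = 3/11 of each unit of subsidy.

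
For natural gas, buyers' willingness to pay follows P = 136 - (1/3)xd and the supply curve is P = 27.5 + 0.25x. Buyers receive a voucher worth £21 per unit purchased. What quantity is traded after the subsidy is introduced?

x' = 222

Pre-subsidy: 136 - (1/3)x = 27.5 + 0.25x gives x* = 186 and P* = 74.
With the rebate, buyers effectively pay Pb = Ps − 21, where Ps is the price sellers receive.
On the curves, Pb = 136 - (1/3)x and Ps = 27.5 + 0.25x; the wedge Ps − Pb = 21 gives 27.5 + 0.25x − (136 - (1/3)x) = 21, so x' = 222.
Then Pb = 136 − (1/3)·222 = 62 and Ps = 27.5 + 0.25·222 = 83.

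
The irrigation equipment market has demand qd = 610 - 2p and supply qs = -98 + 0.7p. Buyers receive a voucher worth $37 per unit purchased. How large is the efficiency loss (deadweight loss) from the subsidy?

Deadweight loss = 9583/27

Pre-subsidy: 610 - 2p = -98 + 0.7p gives p* = 2360/9, q* = 770/9.
With the rebate, buyers effectively pay pb = ps − 37, where ps is the price sellers receive.
Demand in terms of ps becomes qd = 610 − 2(ps − 37) = 684 - 2ps. Setting this equal to supply: 684 - 2ps = -98 + 0.7ps, so ps = 7820/27.
Buyers pay pb = 7820/27 − 37 = 6821/27; q' = -98 + 0.7·(7820/27) = 2828/27.
The subsidy expands output by 2828/27 − 770/9 = 518/27 past the efficient level; on those units the gap between marginal cost and willingness to pay runs from 0 up to 37.
DWL = ½ × 37 × 518/27 = 9583/27.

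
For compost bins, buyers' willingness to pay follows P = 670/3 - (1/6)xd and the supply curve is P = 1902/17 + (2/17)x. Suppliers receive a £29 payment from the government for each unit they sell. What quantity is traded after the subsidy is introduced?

Pre-subsidy: 670/3 - (1/6)x = 1902/17 + (2/17)x gives x* = 392 and P* = 158.
With the subsidy, sellers receive Ps = Pb + 29 for each unit, where Pb is the price buyers pay.
On the curves, Pb = 670/3 - (1/6)x and Ps = 1902/17 + (2/17)x; the wedge Ps − Pb = 29 gives 1902/17 + (2/17)x − (670/3 - (1/6)x) = 29, so x' = 494.
Then Pb = 670/3 − (1/6)·494 = 141 and Ps = 1902/17 + (2/17)·494 = 170.

x' = 494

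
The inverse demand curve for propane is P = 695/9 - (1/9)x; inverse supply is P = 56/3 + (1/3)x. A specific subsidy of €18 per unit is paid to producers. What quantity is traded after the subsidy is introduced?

x' = 172.25

Pre-subsidy: 695/9 - (1/9)x = 56/3 + (1/3)x gives x* = 131.75 and P* = 751/12.
With the subsidy, sellers receive Ps = Pb + 18 for each unit, where Pb is the price buyers pay.
On the curves, Pb = 695/9 - (1/9)x and Ps = 56/3 + (1/3)x; the wedge Ps − Pb = 18 gives 56/3 + (1/3)x − (695/9 - (1/9)x) = 18, so x' = 172.25.
Then Pb = 695/9 − (1/9)·172.25 = 697/12 and Ps = 56/3 + (1/3)·172.25 = 913/12.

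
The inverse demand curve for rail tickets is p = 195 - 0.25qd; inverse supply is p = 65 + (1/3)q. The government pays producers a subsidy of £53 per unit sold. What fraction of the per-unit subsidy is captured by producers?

Producer share = 4/7

Pre-subsidy: 195 - 0.25q = 65 + (1/3)q gives q* = 1560/7 and p* = 975/7.
With the subsidy, sellers receive ps = pb + 53 for each unit, where pb is the price buyers pay.
On the curves, pb = 195 - 0.25q and ps = 65 + (1/3)q; the wedge ps − pb = 53 gives 65 + (1/3)q − (195 - 0.25q) = 53, so q' = 2196/7.
Then pb = 195 − 0.25·(2196/7) = 816/7 and ps = 65 + (1/3)·(2196/7) = 1187/7.
Buyers' price falls by p* − pb = 975/7 − 816/7 = 159/7; sellers' price rises by ps − p* = 1187/7 − 975/7 = 212/7.
So producers capture (212/7)/53 = 4/7 of each unit of subsidy.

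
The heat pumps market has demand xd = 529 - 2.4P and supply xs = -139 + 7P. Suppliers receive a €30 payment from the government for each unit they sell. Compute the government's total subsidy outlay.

Government cost = 581010/47

Pre-subsidy: 529 - 2.4P = -139 + 7P gives P* = 3340/47, x* = 16847/47.
With the subsidy, sellers receive Ps = Pb + 30 for each unit, where Pb is the price buyers pay.
Supply in terms of Pb becomes xs = -139 + 7(Pb + 30) = 71 + 7Pb. Setting this equal to demand: 529 - 2.4Pb = 71 + 7Pb, so Pb = 2290/47.
Sellers receive Ps = 2290/47 + 30 = 3700/47; x' = 529 − 2.4·(2290/47) = 19367/47.
Government outlay = subsidy × quantity = 30 × 19367/47 = 581010/47.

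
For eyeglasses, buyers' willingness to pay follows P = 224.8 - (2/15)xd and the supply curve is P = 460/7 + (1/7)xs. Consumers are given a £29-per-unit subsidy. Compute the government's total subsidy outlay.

Government cost = £19749

Pre-subsidy: 224.8 - (2/15)x = 460/7 + (1/7)x gives x* = 576 and P* = 148.
With the rebate, buyers effectively pay Pb = Ps − 29, where Ps is the price sellers receive.
On the curves, Pb = 224.8 - (2/15)x and Ps = 460/7 + (1/7)x; the wedge Ps − Pb = 29 gives 460/7 + (1/7)x − (224.8 - (2/15)x) = 29, so x' = 681.
Then Pb = 224.8 − (2/15)·681 = 134 and Ps = 460/7 + (1/7)·681 = 163.
Government outlay = subsidy × quantity = 29 × 681 = 19749.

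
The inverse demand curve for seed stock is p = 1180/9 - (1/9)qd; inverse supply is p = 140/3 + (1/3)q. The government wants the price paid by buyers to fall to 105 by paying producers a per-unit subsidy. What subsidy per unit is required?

Required subsidy s = 20 per unit

At a buyer price of 105, quantity demanded is 1180 − 9·105 = 235.
Sellers supply 235 only when they receive ps = 140/3 + (1/3)·235 = 125.
s = ps − pb = 125 − 105 = 20.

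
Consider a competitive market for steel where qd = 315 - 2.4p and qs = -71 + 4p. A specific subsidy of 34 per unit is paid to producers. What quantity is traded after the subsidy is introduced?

q' = 221.25

Pre-subsidy: 315 - 2.4p = -71 + 4p gives p* = 60.3125, q* = 170.25.
With the subsidy, sellers receive ps = pb + 34 for each unit, where pb is the price buyers pay.
Supply in terms of pb becomes qs = -71 + 4(pb + 34) = 65 + 4pb. Setting this equal to demand: 315 - 2.4pb = 65 + 4pb, so pb = 39.0625.
Sellers receive ps = 39.0625 + 34 = 73.0625; q' = 315 − 2.4·39.0625 = 221.25.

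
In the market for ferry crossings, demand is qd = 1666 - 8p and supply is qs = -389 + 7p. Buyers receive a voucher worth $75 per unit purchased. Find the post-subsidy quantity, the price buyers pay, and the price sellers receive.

Pre-subsidy: 1666 - 8p = -389 + 7p gives p* = 137, q* = 570.
With the rebate, buyers effectively pay pb = ps − 75, where ps is the price sellers receive.
Demand in terms of ps becomes qd = 1666 − 8(ps − 75) = 2266 - 8ps. Setting this equal to supply: 2266 - 8ps = -389 + 7ps, so ps = 177.
Buyers pay pb = 177 − 75 = 102; q' = -389 + 7·177 = 850.

q' = 850; buyers pay $102; sellers receive $177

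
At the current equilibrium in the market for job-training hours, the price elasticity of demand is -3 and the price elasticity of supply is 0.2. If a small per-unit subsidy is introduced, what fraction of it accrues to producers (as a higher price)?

Producer share = 0.9375

For a small subsidy around the equilibrium, the benefit split depends on the relative slopes, which at a point are proportional to the elasticities.
Buyer share = εs/(εs + |εd|) = 0.2/(0.2 + 3) = 0.0625; seller share = |εd|/(εs + |εd|) = 0.9375.
So producers capture 0.9375 of the subsidy.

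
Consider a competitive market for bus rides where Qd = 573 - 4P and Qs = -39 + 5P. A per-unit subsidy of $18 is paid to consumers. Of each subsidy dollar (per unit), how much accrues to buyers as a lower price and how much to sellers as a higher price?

Buyers gain $10 per unit; sellers gain $8 per unit

Pre-subsidy: 573 - 4P = -39 + 5P gives P* = 68, Q* = 301.
With the rebate, buyers effectively pay Pb = Ps − 18, where Ps is the price sellers receive.
Demand in terms of Ps becomes Qd = 573 − 4(Ps − 18) = 645 - 4Ps. Setting this equal to supply: 645 - 4Ps = -39 + 5Ps, so Ps = 76.
Buyers pay Pb = 76 − 18 = 58; Q' = -39 + 5·76 = 341.
Buyers' price falls by P* − Pb = 68 − 58 = 10; sellers' price rises by Ps − P* = 76 − 68 = 8.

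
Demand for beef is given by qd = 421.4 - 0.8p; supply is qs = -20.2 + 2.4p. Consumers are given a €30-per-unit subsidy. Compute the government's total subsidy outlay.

Government cost = €9870

Pre-subsidy: 421.4 - 0.8p = -20.2 + 2.4p gives p* = 138, q* = 311.
With the rebate, buyers effectively pay pb = ps − 30, where ps is the price sellers receive.
Demand in terms of ps becomes qd = 421.4 − 0.8(ps − 30) = 445.4 - 0.8ps. Setting this equal to supply: 445.4 - 0.8ps = -20.2 + 2.4ps, so ps = 145.5.
Buyers pay pb = 145.5 − 30 = 115.5; q' = -20.2 + 2.4·145.5 = 329.
Government outlay = subsidy × quantity = 30 × 329 = 9870.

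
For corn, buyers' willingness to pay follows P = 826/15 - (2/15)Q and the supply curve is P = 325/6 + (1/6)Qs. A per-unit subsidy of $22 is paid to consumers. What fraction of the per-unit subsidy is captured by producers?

Producer share = 5/9

Pre-subsidy: 826/15 - (2/15)Q = 325/6 + (1/6)Q gives Q* = 3 and P* = 164/3.
With the rebate, buyers effectively pay Pb = Ps − 22, where Ps is the price sellers receive.
On the curves, Pb = 826/15 - (2/15)Q and Ps = 325/6 + (1/6)Q; the wedge Ps − Pb = 22 gives 325/6 + (1/6)Q − (826/15 - (2/15)Q) = 22, so Q' = 229/3.
Then Pb = 826/15 − (2/15)·(229/3) = 404/9 and Ps = 325/6 + (1/6)·(229/3) = 602/9.
Buyers' price falls by P* − Pb = 164/3 − 404/9 = 88/9; sellers' price rises by Ps − P* = 602/9 − 164/3 = 110/9.
So producers capture (110/9)/22 = 5/9 of each unit of subsidy.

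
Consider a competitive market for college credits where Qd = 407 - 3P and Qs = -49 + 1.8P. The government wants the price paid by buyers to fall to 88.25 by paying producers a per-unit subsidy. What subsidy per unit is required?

At a buyer price of 88.25, quantity demanded is 407 − 3·88.25 = 142.25.
Sellers supply 142.25 only when they receive Ps with -49 + 1.8·Ps = 142.25, i.e. Ps = 106.25.
s = Ps − Pb = 106.25 − 88.25 = 18.

Required subsidy s = 18 per unit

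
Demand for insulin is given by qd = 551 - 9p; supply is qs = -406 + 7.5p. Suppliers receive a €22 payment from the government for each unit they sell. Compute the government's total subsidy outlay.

Government cost = €2618

Pre-subsidy: 551 - 9p = -406 + 7.5p gives p* = 58, q* = 29.
With the subsidy, sellers receive ps = pb + 22 for each unit, where pb is the price buyers pay.
Supply in terms of pb becomes qs = -406 + 7.5(pb + 22) = -241 + 7.5pb. Setting this equal to demand: 551 - 9pb = -241 + 7.5pb, so pb = 48.
Sellers receive ps = 48 + 22 = 70; q' = 551 − 9·48 = 119.
Government outlay = subsidy × quantity = 22 × 119 = 2618.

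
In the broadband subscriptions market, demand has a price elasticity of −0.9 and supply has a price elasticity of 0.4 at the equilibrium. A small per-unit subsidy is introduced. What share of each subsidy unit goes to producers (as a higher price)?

Producer share = 9/13

For a small subsidy around the equilibrium, the benefit split depends on the relative slopes, which at a point are proportional to the elasticities.
Buyer share = εs/(εs + |εd|) = 0.4/(0.4 + 0.9) = 4/13; seller share = |εd|/(εs + |εd|) = 9/13.
So producers capture 9/13 of the subsidy.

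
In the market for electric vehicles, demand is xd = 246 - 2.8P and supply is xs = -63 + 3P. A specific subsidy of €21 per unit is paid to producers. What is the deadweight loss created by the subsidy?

Deadweight loss = 9261/29

Pre-subsidy: 246 - 2.8P = -63 + 3P gives P* = 1545/29, x* = 2808/29.
With the subsidy, sellers receive Ps = Pb + 21 for each unit, where Pb is the price buyers pay.
Supply in terms of Pb becomes xs = -63 + 3(Pb + 21) = 0 + 3Pb. Setting this equal to demand: 246 - 2.8Pb = 0 + 3Pb, so Pb = 1230/29.
Sellers receive Ps = 1230/29 + 21 = 1839/29; x' = 246 − 2.8·(1230/29) = 3690/29.
The subsidy expands output by 3690/29 − 2808/29 = 882/29 past the efficient level; on those units the gap between marginal cost and willingness to pay runs from 0 up to 21.
DWL = ½ × 21 × 882/29 = 9261/29.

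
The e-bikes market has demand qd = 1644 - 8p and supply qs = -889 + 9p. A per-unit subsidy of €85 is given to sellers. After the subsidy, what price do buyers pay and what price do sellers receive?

Pre-subsidy: 1644 - 8p = -889 + 9p gives p* = 149, q* = 452.
With the subsidy, sellers receive ps = pb + 85 for each unit, where pb is the price buyers pay.
Supply in terms of pb becomes qs = -889 + 9(pb + 85) = -124 + 9pb. Setting this equal to demand: 1644 - 8pb = -124 + 9pb, so pb = 104.
Sellers receive ps = 104 + 85 = 189; q' = 1644 − 8·104 = 812.

Buyers pay €104; sellers receive €189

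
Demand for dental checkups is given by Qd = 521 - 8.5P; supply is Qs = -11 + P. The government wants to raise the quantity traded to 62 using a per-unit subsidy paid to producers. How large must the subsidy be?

Required subsidy s = 19 per unit

At Q = 62, invert demand for the buyer price: Pb = (521 − 62)/8.5 = 54; invert supply for the seller price: Ps = (62 − (-11))/1 = 73.
The subsidy must fill the gap: s = Ps − Pb = 73 − 54 = 19.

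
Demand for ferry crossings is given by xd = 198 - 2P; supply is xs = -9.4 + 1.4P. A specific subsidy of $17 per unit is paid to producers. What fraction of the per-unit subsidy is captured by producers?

Producer share = 10/17

Pre-subsidy: 198 - 2P = -9.4 + 1.4P gives P* = 61, x* = 76.
With the subsidy, sellers receive Ps = Pb + 17 for each unit, where Pb is the price buyers pay.
Supply in terms of Pb becomes xs = -9.4 + 1.4(Pb + 17) = 14.4 + 1.4Pb. Setting this equal to demand: 198 - 2Pb = 14.4 + 1.4Pb, so Pb = 54.
Sellers receive Ps = 54 + 17 = 71; x' = 198 − 2·54 = 90.
Buyers' price falls by P* − Pb = 61 − 54 = 7; sellers' price rises by Ps − P* = 71 − 61 = 10.
So producers capture 10/17 = 10/17 of each unit of subsidy.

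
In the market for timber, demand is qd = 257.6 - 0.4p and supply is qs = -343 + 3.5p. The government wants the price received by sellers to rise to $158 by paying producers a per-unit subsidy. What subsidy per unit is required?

Required subsidy s = $39 per unit

At a seller price of 158, quantity supplied is -343 + 3.5·158 = 210.
Buyers absorb 210 only when they pay pb with 257.6 − 0.4·pb = 210, i.e. pb = 119.
s = ps − pb = 158 − 119 = 39.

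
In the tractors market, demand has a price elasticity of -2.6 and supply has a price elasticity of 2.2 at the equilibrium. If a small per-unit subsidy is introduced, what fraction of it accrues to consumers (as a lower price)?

For a small subsidy around the equilibrium, the benefit split depends on the relative slopes, which at a point are proportional to the elasticities.
Buyer share = εs/(εs + |εd|) = 2.2/(2.2 + 2.6) = 11/24; seller share = |εd|/(εs + |εd|) = 13/24.

Consumer share = 11/24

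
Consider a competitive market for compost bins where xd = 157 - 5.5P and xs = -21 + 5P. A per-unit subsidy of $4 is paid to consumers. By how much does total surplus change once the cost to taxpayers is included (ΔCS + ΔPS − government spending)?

Net change in total surplus = -440/21

Pre-subsidy: 157 - 5.5P = -21 + 5P gives P* = 356/21, x* = 1339/21.
With the rebate, buyers effectively pay Pb = Ps − 4, where Ps is the price sellers receive.
Demand in terms of Ps becomes xd = 157 − 5.5(Ps − 4) = 179 - 5.5Ps. Setting this equal to supply: 179 - 5.5Ps = -21 + 5Ps, so Ps = 400/21.
Buyers pay Pb = 400/21 − 4 = 316/21; x' = -21 + 5·(400/21) = 1559/21.
ΔCS = ½(1339/21 + 1559/21)(356/21 − 316/21) = 920/7; ΔPS = ½(1339/21 + 1559/21)(400/21 − 356/21) = 1012/7.
Government spending = 4 × 1559/21 = 6236/21.
Net change = 920/7 + 1012/7 − 6236/21 = -440/21. The loss equals the DWL triangle ½·4·220/21.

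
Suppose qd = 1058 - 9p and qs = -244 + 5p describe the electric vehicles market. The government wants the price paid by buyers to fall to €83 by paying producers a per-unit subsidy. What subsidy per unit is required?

At a buyer price of 83, quantity demanded is 1058 − 9·83 = 311.
Sellers supply 311 only when they receive ps with -244 + 5·ps = 311, i.e. ps = 111.
s = ps − pb = 111 − 83 = 28.

Required subsidy s = €28 per unit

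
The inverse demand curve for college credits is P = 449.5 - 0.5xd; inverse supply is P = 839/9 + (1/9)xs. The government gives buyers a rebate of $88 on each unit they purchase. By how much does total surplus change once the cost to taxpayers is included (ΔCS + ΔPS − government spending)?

Net change in total surplus = -$6336

Pre-subsidy: 449.5 - 0.5x = 839/9 + (1/9)x gives x* = 583 and P* = 158.
With the rebate, buyers effectively pay Pb = Ps − 88, where Ps is the price sellers receive.
On the curves, Pb = 449.5 - 0.5x and Ps = 839/9 + (1/9)x; the wedge Ps − Pb = 88 gives 839/9 + (1/9)x − (449.5 - 0.5x) = 88, so x' = 727.
Then Pb = 449.5 − 0.5·727 = 86 and Ps = 839/9 + (1/9)·727 = 174.
ΔCS = ½(583 + 727)(158 − 86) = 47160; ΔPS = ½(583 + 727)(174 − 158) = 10480.
Government spending = 88 × 727 = 63976.
Net change = 47160 + 10480 − 63976 = -6336. The loss equals the DWL triangle ½·88·144.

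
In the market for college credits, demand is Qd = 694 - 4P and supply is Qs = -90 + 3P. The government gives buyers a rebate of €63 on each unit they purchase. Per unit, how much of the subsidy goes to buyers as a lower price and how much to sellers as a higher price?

Pre-subsidy: 694 - 4P = -90 + 3P gives P* = 112, Q* = 246.
With the rebate, buyers effectively pay Pb = Ps − 63, where Ps is the price sellers receive.
Demand in terms of Ps becomes Qd = 694 − 4(Ps − 63) = 946 - 4Ps. Setting this equal to supply: 946 - 4Ps = -90 + 3Ps, so Ps = 148.
Buyers pay Pb = 148 − 63 = 85; Q' = -90 + 3·148 = 354.
Buyers' price falls by P* − Pb = 112 − 85 = 27; sellers' price rises by Ps − P* = 148 − 112 = 36.

Buyers gain €27 per unit; sellers gain €36 per unit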